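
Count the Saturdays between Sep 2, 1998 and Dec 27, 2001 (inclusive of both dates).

Sep 2, 1998 is a Wednesday.
From Sep 2, 1998 to Dec 27, 2001 is 1213 days inclusive.
1213 = 7 × 173 + 2, so there are 173 full weeks plus 2 extra days.
Each full week contributes one Saturday: 173 so far.
The 2 extra days are Wednesday, Thursday — none qualify.
Total: 173 + 0 = 173.

173 Saturdays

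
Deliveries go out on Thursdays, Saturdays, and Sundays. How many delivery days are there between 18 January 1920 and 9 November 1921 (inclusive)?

283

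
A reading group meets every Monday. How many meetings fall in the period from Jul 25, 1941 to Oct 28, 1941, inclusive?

14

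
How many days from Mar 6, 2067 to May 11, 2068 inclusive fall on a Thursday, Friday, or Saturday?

Mar 6, 2067 is a Sunday.
That's 433 days from start to end, counting both.
433 = 7 × 61 + 6, so there are 61 full weeks plus 6 extra days.
Each full week contributes 3 days from the set (Thu, Fri, Sat): 61 × 3 = 183.
The 6 extra days are Sun, Mon, Tue, Wed, Thu, Fri — 2 of them qualify.
Total: 183 + 2 = 185.

185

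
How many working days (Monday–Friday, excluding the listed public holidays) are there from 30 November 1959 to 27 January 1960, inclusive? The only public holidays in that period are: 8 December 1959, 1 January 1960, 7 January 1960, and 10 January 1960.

40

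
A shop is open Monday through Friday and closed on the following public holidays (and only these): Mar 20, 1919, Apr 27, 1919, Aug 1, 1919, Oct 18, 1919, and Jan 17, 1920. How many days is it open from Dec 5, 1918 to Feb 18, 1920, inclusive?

Dec 5, 1918 is a Thursday.
The range spans 441 days (inclusive of both endpoints).
441 = 7 × 63, so the span is exactly 63 full weeks.
Each full week contributes 5 weekdays (Mon–Fri): 63 × 5 = 315.
Holidays: Mar 20, 1919 (Thu); Apr 27, 1919 (Sun); Aug 1, 1919 (Fri); Oct 18, 1919 (Sat); Jan 17, 1920 (Sat).
2 of the 5 holidays fall on weekdays; the rest are weekends and were already excluded.
Business days: 315 − 2 = 313.

313 working days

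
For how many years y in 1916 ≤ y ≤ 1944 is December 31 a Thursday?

Day of week of December 31 in each year:
1916: Sun, 1917: Mon, 1918: Tue, 1919: Wed, 1920: Fri, 1921: Sat, 1922: Sun, 1923: Mon, 1924: Wed, 1925: Thu ✓, 1926: Fri, 1927: Sat, 1928: Mon, 1929: Tue, 1930: Wed, 1931: Thu ✓, 1932: Sat, 1933: Sun, 1934: Mon, 1935: Tue, 1936: Thu ✓, 1937: Fri, 1938: Sat, 1939: Sun, 1940: Tue, 1941: Wed, 1942: Thu ✓, 1943: Fri, 1944: Sun
Thursdays: 1925, 1931, 1936, 1942.

4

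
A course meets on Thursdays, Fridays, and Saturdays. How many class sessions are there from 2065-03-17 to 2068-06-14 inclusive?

2065-03-17 is a Tuesday.
From 2065-03-17 to 2068-06-14 is 1186 days inclusive.
1186 = 7 × 169 + 3, so there are 169 full weeks plus 3 extra days.
Each full week contributes 3 days from the set (Thu, Fri, Sat): 169 × 3 = 507.
The 3 extra days are Tuesday, Wednesday, Thursday — 1 of them qualifies.
Total: 507 + 1 = 508.

508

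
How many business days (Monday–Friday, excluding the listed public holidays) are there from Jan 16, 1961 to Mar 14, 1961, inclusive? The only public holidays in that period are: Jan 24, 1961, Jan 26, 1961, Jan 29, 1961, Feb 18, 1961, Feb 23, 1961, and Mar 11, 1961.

Jan 16, 1961 is a Monday.
That's 58 days from start to end, counting both.
58 = 7 × 8 + 2, so there are 8 full weeks plus 2 extra days.
Each full week contributes 5 weekdays (Mon–Fri): 8 × 5 = 40.
The 2 extra days are Monday, Tuesday — 2 of them qualify.
Total: 40 + 2 = 42.
Holidays: Jan 24, 1961 (Tue); Jan 26, 1961 (Thu); Jan 29, 1961 (Sun); Feb 18, 1961 (Sat); Feb 23, 1961 (Thu); Mar 11, 1961 (Sat).
3 of the 6 holidays fall on weekdays; the rest are weekends and were already excluded.
Business days: 42 − 3 = 39.

39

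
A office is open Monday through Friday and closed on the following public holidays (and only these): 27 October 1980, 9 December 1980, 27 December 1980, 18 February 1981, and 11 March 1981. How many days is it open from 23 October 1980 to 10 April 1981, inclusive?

118 working days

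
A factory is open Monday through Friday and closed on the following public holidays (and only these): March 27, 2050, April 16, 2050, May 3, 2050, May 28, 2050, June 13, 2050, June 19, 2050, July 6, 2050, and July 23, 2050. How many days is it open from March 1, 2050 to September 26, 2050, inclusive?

March 1, 2050 is a Tuesday.
From March 1, 2050 to September 26, 2050 is 210 days inclusive.
210 = 7 × 30, so the span is exactly 30 full weeks.
Each full week contributes 5 weekdays (Mon–Fri): 30 × 5 = 150.
Total: 150.
Holidays: March 27, 2050 (Sun); April 16, 2050 (Sat); May 3, 2050 (Tue); May 28, 2050 (Sat); June 13, 2050 (Mon); June 19, 2050 (Sun); July 6, 2050 (Wed); July 23, 2050 (Sat).
3 of the 8 holidays fall on weekdays; the rest are weekends and were already excluded.
Business days: 150 − 3 = 147.

147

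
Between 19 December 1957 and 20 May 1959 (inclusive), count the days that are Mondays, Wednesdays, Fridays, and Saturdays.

19 December 1957 is a Thursday.
From 19 December 1957 to 20 May 1959 is 518 days inclusive.
518 = 7 × 74, so the span is exactly 74 full weeks.
Each full week contributes 4 days from the set (Mon, Wed, Fri, Sat): 74 × 4 = 296.

296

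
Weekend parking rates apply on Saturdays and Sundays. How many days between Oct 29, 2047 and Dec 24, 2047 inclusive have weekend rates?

Oct 29, 2047 is a Tuesday.
From Oct 29, 2047 to Dec 24, 2047 is 57 days inclusive.
57 = 7 × 8 + 1, so there are 8 full weeks plus 1 extra day.
Each full week contributes 2 weekend days (Sat, Sun): 8 × 2 = 16.
The 1 extra day is Tue — none qualify.
Total: 16 + 0 = 16.

16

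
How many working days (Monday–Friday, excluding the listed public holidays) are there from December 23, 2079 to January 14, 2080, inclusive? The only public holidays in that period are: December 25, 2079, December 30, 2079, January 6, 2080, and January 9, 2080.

13 working days

December 23, 2079 is a Saturday.
The range spans 23 days (inclusive of both endpoints).
23 = 7 × 3 + 2, so there are 3 full weeks plus 2 extra days.
Each full week contributes 5 weekdays (Mon–Fri): 3 × 5 = 15.
The 2 extra days are Saturday, Sunday — none qualify.
Total: 15 + 0 = 15.
Holidays: December 25, 2079 (Mon); December 30, 2079 (Sat); January 6, 2080 (Sat); January 9, 2080 (Tue).
2 of the 4 holidays fall on weekdays; the rest are weekends and were already excluded.
Business days: 15 − 2 = 13.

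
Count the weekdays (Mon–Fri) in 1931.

Jan 1, 1931 is a Thursday.
From Jan 1, 1931 to Dec 31, 1931 is 365 days inclusive.
365 = 7 × 52 + 1, so there are 52 full weeks plus 1 extra day.
Each full week contributes 5 weekdays (Mon–Fri): 52 × 5 = 260.
The 1 extra day is Thu — 1 of them qualifies.
Total: 260 + 1 = 261.

261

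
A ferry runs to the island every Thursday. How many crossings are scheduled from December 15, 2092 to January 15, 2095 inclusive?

December 15, 2092 is a Monday.
The range spans 762 days (inclusive of both endpoints).
762 = 7 × 108 + 6, so there are 108 full weeks plus 6 extra days.
Each full week contributes one Thursday: 108 so far.
The 6 extra days are Mon, Tue, Wed, Thu, Fri, Sat — 1 of them qualifies.
Total: 108 + 1 = 109.

109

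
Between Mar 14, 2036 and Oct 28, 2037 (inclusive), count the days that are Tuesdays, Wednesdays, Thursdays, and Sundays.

339

Mar 14, 2036 is a Friday.
That's 594 days from start to end, counting both.
594 = 7 × 84 + 6, so there are 84 full weeks plus 6 extra days.
Each full week contributes 4 days from the set (Tue, Wed, Thu, Sun): 84 × 4 = 336.
The 6 extra days are Fri, Sat, Sun, Mon, Tue, Wed — 3 of them qualify.
Total: 336 + 3 = 339.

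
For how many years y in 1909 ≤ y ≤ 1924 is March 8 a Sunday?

Day of week of March 8 in each year:
1909: Mon, 1910: Tue, 1911: Wed, 1912: Fri, 1913: Sat, 1914: Sun ✓, 1915: Mon, 1916: Wed, 1917: Thu, 1918: Fri, 1919: Sat, 1920: Mon, 1921: Tue, 1922: Wed, 1923: Thu, 1924: Sat
Sundays: 1914.

1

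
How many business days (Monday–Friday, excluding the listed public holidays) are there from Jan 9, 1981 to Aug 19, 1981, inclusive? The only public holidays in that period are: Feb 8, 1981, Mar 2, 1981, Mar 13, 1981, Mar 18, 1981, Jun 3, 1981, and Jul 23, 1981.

154 business days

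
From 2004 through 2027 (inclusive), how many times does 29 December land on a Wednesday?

Day of week of December 29 in each year:
2004: Wed ✓, 2005: Thu, 2006: Fri, 2007: Sat, 2008: Mon, 2009: Tue, 2010: Wed ✓, 2011: Thu, 2012: Sat, 2013: Sun, 2014: Mon, 2015: Tue, 2016: Thu, 2017: Fri, 2018: Sat, 2019: Sun, 2020: Tue, 2021: Wed ✓, 2022: Thu, 2023: Fri, 2024: Sun, 2025: Mon, 2026: Tue, 2027: Wed ✓
Wednesdays: 2004, 2010, 2021, 2027.

4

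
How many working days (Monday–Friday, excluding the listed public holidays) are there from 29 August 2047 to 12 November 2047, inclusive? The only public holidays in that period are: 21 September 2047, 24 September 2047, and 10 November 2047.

53

29 August 2047 is a Thursday.
The range spans 76 days (inclusive of both endpoints).
76 = 7 × 10 + 6, so there are 10 full weeks plus 6 extra days.
Each full week contributes 5 weekdays (Mon–Fri): 10 × 5 = 50.
The 6 extra days are Thursday, Friday, Saturday, Sunday, Monday, Tuesday — 4 of them qualify.
Total: 50 + 4 = 54.
Holidays: 21 September 2047 (Sat); 24 September 2047 (Tue); 10 November 2047 (Sun).
1 of the 3 holidays fall on weekdays; the rest are weekends and were already excluded.
Business days: 54 − 1 = 53.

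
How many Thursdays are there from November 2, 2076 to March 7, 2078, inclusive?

70

November 2, 2076 is a Monday.
The range spans 491 days (inclusive of both endpoints).
491 = 7 × 70 + 1, so there are 70 full weeks plus 1 extra day.
Each full week contributes one Thursday: 70 so far.
The 1 extra day is Monday — none qualify.
Total: 70 + 0 = 70.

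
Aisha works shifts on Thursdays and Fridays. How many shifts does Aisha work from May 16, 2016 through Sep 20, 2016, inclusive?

36

May 16, 2016 is a Monday.
That's 128 days from start to end, counting both.
128 = 7 × 18 + 2, so there are 18 full weeks plus 2 extra days.
Each full week contributes 2 days from the set (Thu, Fri): 18 × 2 = 36.
The 2 extra days are Monday, Tuesday — none qualify.
Total: 36 + 0 = 36.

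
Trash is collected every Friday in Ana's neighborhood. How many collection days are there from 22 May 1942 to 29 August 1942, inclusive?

15 Fridays

22 May 1942 is a Friday.
The range spans 100 days (inclusive of both endpoints).
100 = 7 × 14 + 2, so there are 14 full weeks plus 2 extra days.
Each full week contributes one Friday: 14 so far.
The 2 extra days are Friday, Saturday — 1 of them qualifies.
Total: 14 + 1 = 15.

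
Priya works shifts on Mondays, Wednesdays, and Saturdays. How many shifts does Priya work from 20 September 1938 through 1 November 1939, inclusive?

175

20 September 1938 is a Tuesday.
The range spans 408 days (inclusive of both endpoints).
408 = 7 × 58 + 2, so there are 58 full weeks plus 2 extra days.
Each full week contributes 3 days from the set (Mon, Wed, Sat): 58 × 3 = 174.
The 2 extra days are Tuesday, Wednesday — 1 of them qualifies.
Total: 174 + 1 = 175.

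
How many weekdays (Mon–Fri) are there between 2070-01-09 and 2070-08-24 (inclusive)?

2070-01-09 is a Thursday.
From 2070-01-09 to 2070-08-24 is 228 days inclusive.
228 = 7 × 32 + 4, so there are 32 full weeks plus 4 extra days.
Each full week contributes 5 weekdays (Mon–Fri): 32 × 5 = 160.
The 4 extra days are Thu, Fri, Sat, Sun — 2 of them qualify.
Total: 160 + 2 = 162.

162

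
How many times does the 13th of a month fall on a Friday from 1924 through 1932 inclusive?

16

Friday-the-13ths by year:
1924: Jun
1925: Feb, Mar, Nov
1926: Aug
1927: May
1928: Jan, Apr, Jul
1929: Sep, Dec
1930: Jun
1931: Feb, Mar, Nov
1932: May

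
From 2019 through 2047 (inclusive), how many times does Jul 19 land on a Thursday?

4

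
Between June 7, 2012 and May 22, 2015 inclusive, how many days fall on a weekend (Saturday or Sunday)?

June 7, 2012 is a Thursday.
That's 1080 days from start to end, counting both.
1080 = 7 × 154 + 2, so there are 154 full weeks plus 2 extra days.
Each full week contributes 2 weekend days (Sat, Sun): 154 × 2 = 308.
The 2 extra days are Thursday, Friday — none qualify.
Total: 308 + 0 = 308.

308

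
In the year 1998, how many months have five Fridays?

A month has five Fridays exactly when Friday falls within its first (length − 28) days.
Jan: 31 days, starts Thu → 5 of Thu, Fri, Sat ✓
Feb: 28 days, starts Sun → 5 of (none)
Mar: 31 days, starts Sun → 5 of Sun, Mon, Tue
Apr: 30 days, starts Wed → 5 of Wed, Thu
May: 31 days, starts Fri → 5 of Fri, Sat, Sun ✓
Jun: 30 days, starts Mon → 5 of Mon, Tue
Jul: 31 days, starts Wed → 5 of Wed, Thu, Fri ✓
Aug: 31 days, starts Sat → 5 of Sat, Sun, Mon
Sep: 30 days, starts Tue → 5 of Tue, Wed
Oct: 31 days, starts Thu → 5 of Thu, Fri, Sat ✓
Nov: 30 days, starts Sun → 5 of Sun, Mon
Dec: 31 days, starts Tue → 5 of Tue, Wed, Thu
Months with five Fridays: Jan, May, Jul, Oct.

4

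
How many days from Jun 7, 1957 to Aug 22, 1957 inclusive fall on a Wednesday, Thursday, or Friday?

33

Jun 7, 1957 is a Friday.
The range spans 77 days (inclusive of both endpoints).
77 = 7 × 11, so the span is exactly 11 full weeks.
Each full week contributes 3 days from the set (Wed, Thu, Fri): 11 × 3 = 33.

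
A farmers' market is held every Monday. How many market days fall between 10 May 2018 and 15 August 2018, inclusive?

10 May 2018 is a Thursday.
From 10 May 2018 to 15 August 2018 is 98 days inclusive.
98 = 7 × 14, so the span is exactly 14 full weeks.
Each full week contributes one Monday: 14 so far.
Total: 14.

14 Mondays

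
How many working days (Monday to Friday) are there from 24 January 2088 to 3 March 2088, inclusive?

28

24 January 2088 is a Saturday.
The range spans 40 days (inclusive of both endpoints).
40 = 7 × 5 + 5, so there are 5 full weeks plus 5 extra days.
Each full week contributes 5 weekdays (Mon–Fri): 5 × 5 = 25.
The 5 extra days are Saturday, Sunday, Monday, Tuesday, Wednesday — 3 of them qualify.
Total: 25 + 3 = 28.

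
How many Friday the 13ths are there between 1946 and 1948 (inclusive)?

Friday-the-13ths by year:
1946: Sep, Dec
1947: Jun
1948: Feb, Aug

5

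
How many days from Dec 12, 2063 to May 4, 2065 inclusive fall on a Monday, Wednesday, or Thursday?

Dec 12, 2063 is a Wednesday.
The range spans 510 days (inclusive of both endpoints).
510 = 7 × 72 + 6, so there are 72 full weeks plus 6 extra days.
Each full week contributes 3 days from the set (Mon, Wed, Thu): 72 × 3 = 216.
The 6 extra days are Wednesday, Thursday, Friday, Saturday, Sunday, Monday — 3 of them qualify.
Total: 216 + 3 = 219.

219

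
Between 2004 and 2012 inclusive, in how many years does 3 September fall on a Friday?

Day of week of September 3 in each year:
2004: Fri ✓, 2005: Sat, 2006: Sun, 2007: Mon, 2008: Wed, 2009: Thu, 2010: Fri ✓, 2011: Sat, 2012: Mon
Fridays: 2004, 2010.

2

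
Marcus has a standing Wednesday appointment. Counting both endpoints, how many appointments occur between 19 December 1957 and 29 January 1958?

19 December 1957 is a Thursday.
The range spans 42 days (inclusive of both endpoints).
42 = 7 × 6, so the span is exactly 6 full weeks.
Each full week contributes one Wednesday: 6 so far.

6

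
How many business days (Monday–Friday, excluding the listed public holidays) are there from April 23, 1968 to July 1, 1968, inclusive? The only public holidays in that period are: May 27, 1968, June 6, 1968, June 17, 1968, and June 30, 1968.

April 23, 1968 is a Tuesday.
The range spans 70 days (inclusive of both endpoints).
70 = 7 × 10, so the span is exactly 10 full weeks.
Each full week contributes 5 weekdays (Mon–Fri): 10 × 5 = 50.
Holidays: May 27, 1968 (Mon); June 6, 1968 (Thu); June 17, 1968 (Mon); June 30, 1968 (Sun).
3 of the 4 holidays fall on weekdays; the rest are weekends and were already excluded.
Business days: 50 − 3 = 47.

47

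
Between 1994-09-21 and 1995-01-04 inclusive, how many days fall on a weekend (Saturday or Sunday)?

1994-09-21 is a Wednesday.
That's 106 days from start to end, counting both.
106 = 7 × 15 + 1, so there are 15 full weeks plus 1 extra day.
Each full week contributes 2 weekend days (Sat, Sun): 15 × 2 = 30.
The 1 extra day is Wed — none qualify.
Total: 30 + 0 = 30.

30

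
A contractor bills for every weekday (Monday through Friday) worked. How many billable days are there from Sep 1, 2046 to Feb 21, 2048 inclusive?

385

Sep 1, 2046 is a Saturday.
That's 539 days from start to end, counting both.
539 = 7 × 77, so the span is exactly 77 full weeks.
Each full week contributes 5 weekdays (Mon–Fri): 77 × 5 = 385.
Total: 385.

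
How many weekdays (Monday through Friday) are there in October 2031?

October 1, 2031 is a Wednesday.
The range spans 31 days (inclusive of both endpoints).
31 = 7 × 4 + 3, so there are 4 full weeks plus 3 extra days.
Each full week contributes 5 weekdays (Mon–Fri): 4 × 5 = 20.
The 3 extra days are Wednesday, Thursday, Friday — 3 of them qualify.
Total: 20 + 3 = 23.

23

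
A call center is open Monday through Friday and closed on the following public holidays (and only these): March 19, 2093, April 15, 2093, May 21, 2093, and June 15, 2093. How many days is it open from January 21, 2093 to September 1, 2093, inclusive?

156 working days

January 21, 2093 is a Wednesday.
The range spans 224 days (inclusive of both endpoints).
224 = 7 × 32, so the span is exactly 32 full weeks.
Each full week contributes 5 weekdays (Mon–Fri): 32 × 5 = 160.
Total: 160.
Holidays: March 19, 2093 (Thu); April 15, 2093 (Wed); May 21, 2093 (Thu); June 15, 2093 (Mon).
All 4 holidays fall on weekdays, so subtract 4.
Business days: 160 − 4 = 156.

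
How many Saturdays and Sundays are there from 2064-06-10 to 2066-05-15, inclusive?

201

2064-06-10 is a Tuesday.
From 2064-06-10 to 2066-05-15 is 705 days inclusive.
705 = 7 × 100 + 5, so there are 100 full weeks plus 5 extra days.
Each full week contributes 2 weekend days (Sat, Sun): 100 × 2 = 200.
The 5 extra days are Tue, Wed, Thu, Fri, Sat — 1 of them qualifies.
Total: 200 + 1 = 201.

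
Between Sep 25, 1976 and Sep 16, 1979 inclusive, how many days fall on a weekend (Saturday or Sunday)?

Sep 25, 1976 is a Saturday.
The range spans 1087 days (inclusive of both endpoints).
1087 = 7 × 155 + 2, so there are 155 full weeks plus 2 extra days.
Each full week contributes 2 weekend days (Sat, Sun): 155 × 2 = 310.
The 2 extra days are Sat, Sun — 2 of them qualify.
Total: 310 + 2 = 312.

312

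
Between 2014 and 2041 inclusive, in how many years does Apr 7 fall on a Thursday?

4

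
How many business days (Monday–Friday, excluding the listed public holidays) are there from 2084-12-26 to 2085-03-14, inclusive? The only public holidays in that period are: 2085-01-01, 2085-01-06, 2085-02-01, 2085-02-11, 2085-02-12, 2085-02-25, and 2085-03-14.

53 business days

2084-12-26 is a Tuesday.
From 2084-12-26 to 2085-03-14 is 79 days inclusive.
79 = 7 × 11 + 2, so there are 11 full weeks plus 2 extra days.
Each full week contributes 5 weekdays (Mon–Fri): 11 × 5 = 55.
The 2 extra days are Tue, Wed — 2 of them qualify.
Total: 55 + 2 = 57.
Holidays: 2085-01-01 (Mon); 2085-01-06 (Sat); 2085-02-01 (Thu); 2085-02-11 (Sun); 2085-02-12 (Mon); 2085-02-25 (Sun); 2085-03-14 (Wed).
4 of the 7 holidays fall on weekdays; the rest are weekends and were already excluded.
Business days: 57 − 4 = 53.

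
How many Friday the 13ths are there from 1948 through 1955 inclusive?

Friday-the-13ths by year:
1948: Feb, Aug
1949: May
1950: Jan, Oct
1951: Apr, Jul
1952: Jun
1953: Feb, Mar, Nov
1954: Aug
1955: May

13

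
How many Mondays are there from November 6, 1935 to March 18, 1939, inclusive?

November 6, 1935 is a Wednesday.
That's 1229 days from start to end, counting both.
1229 = 7 × 175 + 4, so there are 175 full weeks plus 4 extra days.
Each full week contributes one Monday: 175 so far.
The 4 extra days are Wed, Thu, Fri, Sat — none qualify.
Total: 175 + 0 = 175.

175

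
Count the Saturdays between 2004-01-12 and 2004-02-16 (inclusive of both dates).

5

2004-01-12 is a Monday.
The range spans 36 days (inclusive of both endpoints).
36 = 7 × 5 + 1, so there are 5 full weeks plus 1 extra day.
Each full week contributes one Saturday: 5 so far.
The 1 extra day is Monday — none qualify.
Total: 5 + 0 = 5.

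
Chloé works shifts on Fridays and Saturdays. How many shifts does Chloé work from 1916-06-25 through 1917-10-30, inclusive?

1916-06-25 is a Sunday.
From 1916-06-25 to 1917-10-30 is 493 days inclusive.
493 = 7 × 70 + 3, so there are 70 full weeks plus 3 extra days.
Each full week contributes 2 days from the set (Fri, Sat): 70 × 2 = 140.
The 3 extra days are Sunday, Monday, Tuesday — none qualify.
Total: 140 + 0 = 140.

140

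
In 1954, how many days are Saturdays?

1 January 1954 is a Friday.
That's 365 days from start to end, counting both.
365 = 7 × 52 + 1, so there are 52 full weeks plus 1 extra day.
Each full week contributes one Saturday: 52 so far.
The 1 extra day is Fri — none qualify.
Total: 52 + 0 = 52.

52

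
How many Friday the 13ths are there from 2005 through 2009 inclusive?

Friday-the-13ths by year:
2005: May
2006: Jan, Oct
2007: Apr, Jul
2008: Jun
2009: Feb, Mar, Nov

9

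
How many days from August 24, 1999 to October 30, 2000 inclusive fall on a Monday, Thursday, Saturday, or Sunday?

248

August 24, 1999 is a Tuesday.
The range spans 434 days (inclusive of both endpoints).
434 = 7 × 62, so the span is exactly 62 full weeks.
Each full week contributes 4 days from the set (Mon, Thu, Sat, Sun): 62 × 4 = 248.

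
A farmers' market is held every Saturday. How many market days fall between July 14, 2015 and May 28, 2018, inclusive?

July 14, 2015 is a Tuesday.
The range spans 1050 days (inclusive of both endpoints).
1050 = 7 × 150, so the span is exactly 150 full weeks.
Each full week contributes one Saturday: 150 so far.

150 Saturdays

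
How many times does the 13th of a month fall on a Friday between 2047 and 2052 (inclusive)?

10

Friday-the-13ths by year:
2047: Sep, Dec
2048: Mar, Nov
2049: Aug
2050: May
2051: Jan, Oct
2052: Sep, Dec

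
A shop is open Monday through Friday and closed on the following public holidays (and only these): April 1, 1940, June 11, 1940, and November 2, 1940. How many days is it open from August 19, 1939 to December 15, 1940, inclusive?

343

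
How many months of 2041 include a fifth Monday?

A month has five Mondays exactly when Monday falls within its first (length − 28) days.
Jan: 31 days, starts Tue → 5 of Tue, Wed, Thu
Feb: 28 days, starts Fri → 5 of (none)
Mar: 31 days, starts Fri → 5 of Fri, Sat, Sun
Apr: 30 days, starts Mon → 5 of Mon, Tue ✓
May: 31 days, starts Wed → 5 of Wed, Thu, Fri
Jun: 30 days, starts Sat → 5 of Sat, Sun
Jul: 31 days, starts Mon → 5 of Mon, Tue, Wed ✓
Aug: 31 days, starts Thu → 5 of Thu, Fri, Sat
Sep: 30 days, starts Sun → 5 of Sun, Mon ✓
Oct: 31 days, starts Tue → 5 of Tue, Wed, Thu
Nov: 30 days, starts Fri → 5 of Fri, Sat
Dec: 31 days, starts Sun → 5 of Sun, Mon, Tue ✓
Months with five Mondays: Apr, Jul, Sep, Dec.

4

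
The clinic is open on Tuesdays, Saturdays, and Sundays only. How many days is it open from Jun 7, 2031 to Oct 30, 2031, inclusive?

Jun 7, 2031 is a Saturday.
That's 146 days from start to end, counting both.
146 = 7 × 20 + 6, so there are 20 full weeks plus 6 extra days.
Each full week contributes 3 days from the set (Tue, Sat, Sun): 20 × 3 = 60.
The 6 extra days are Saturday, Sunday, Monday, Tuesday, Wednesday, Thursday — 3 of them qualify.
Total: 60 + 3 = 63.

63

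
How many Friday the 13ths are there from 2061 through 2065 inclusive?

Friday-the-13ths by year:
2061: May
2062: Jan, Oct
2063: Apr, Jul
2064: Jun
2065: Feb, Mar, Nov

9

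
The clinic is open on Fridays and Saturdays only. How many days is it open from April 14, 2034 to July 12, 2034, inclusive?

26

April 14, 2034 is a Friday.
The range spans 90 days (inclusive of both endpoints).
90 = 7 × 12 + 6, so there are 12 full weeks plus 6 extra days.
Each full week contributes 2 days from the set (Fri, Sat): 12 × 2 = 24.
The 6 extra days are Friday, Saturday, Sunday, Monday, Tuesday, Wednesday — 2 of them qualify.
Total: 24 + 2 = 26.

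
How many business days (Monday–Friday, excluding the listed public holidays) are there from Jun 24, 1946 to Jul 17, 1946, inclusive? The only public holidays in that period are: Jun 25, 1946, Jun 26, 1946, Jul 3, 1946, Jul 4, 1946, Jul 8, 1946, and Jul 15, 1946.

Jun 24, 1946 is a Monday.
That's 24 days from start to end, counting both.
24 = 7 × 3 + 3, so there are 3 full weeks plus 3 extra days.
Each full week contributes 5 weekdays (Mon–Fri): 3 × 5 = 15.
The 3 extra days are Mon, Tue, Wed — 3 of them qualify.
Total: 15 + 3 = 18.
Holidays: Jun 25, 1946 (Tue); Jun 26, 1946 (Wed); Jul 3, 1946 (Wed); Jul 4, 1946 (Thu); Jul 8, 1946 (Mon); Jul 15, 1946 (Mon).
All 6 holidays fall on weekdays, so subtract 6.
Business days: 18 − 6 = 12.

12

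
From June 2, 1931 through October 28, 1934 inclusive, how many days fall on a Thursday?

178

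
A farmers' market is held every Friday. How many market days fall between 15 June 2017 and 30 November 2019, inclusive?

129

15 June 2017 is a Thursday.
From 15 June 2017 to 30 November 2019 is 899 days inclusive.
899 = 7 × 128 + 3, so there are 128 full weeks plus 3 extra days.
Each full week contributes one Friday: 128 so far.
The 3 extra days are Thursday, Friday, Saturday — 1 of them qualifies.
Total: 128 + 1 = 129.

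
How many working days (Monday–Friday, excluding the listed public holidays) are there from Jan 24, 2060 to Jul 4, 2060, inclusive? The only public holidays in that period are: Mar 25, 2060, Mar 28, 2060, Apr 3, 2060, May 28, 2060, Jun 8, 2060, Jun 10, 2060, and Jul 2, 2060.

Jan 24, 2060 is a Saturday.
The range spans 163 days (inclusive of both endpoints).
163 = 7 × 23 + 2, so there are 23 full weeks plus 2 extra days.
Each full week contributes 5 weekdays (Mon–Fri): 23 × 5 = 115.
The 2 extra days are Sat, Sun — none qualify.
Total: 115 + 0 = 115.
Holidays: Mar 25, 2060 (Thu); Mar 28, 2060 (Sun); Apr 3, 2060 (Sat); May 28, 2060 (Fri); Jun 8, 2060 (Tue); Jun 10, 2060 (Thu); Jul 2, 2060 (Fri).
5 of the 7 holidays fall on weekdays; the rest are weekends and were already excluded.
Business days: 115 − 5 = 110.

110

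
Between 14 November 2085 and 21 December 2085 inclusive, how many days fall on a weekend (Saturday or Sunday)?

14 November 2085 is a Wednesday.
That's 38 days from start to end, counting both.
38 = 7 × 5 + 3, so there are 5 full weeks plus 3 extra days.
Each full week contributes 2 weekend days (Sat, Sun): 5 × 2 = 10.
The 3 extra days are Wednesday, Thursday, Friday — none qualify.
Total: 10 + 0 = 10.

10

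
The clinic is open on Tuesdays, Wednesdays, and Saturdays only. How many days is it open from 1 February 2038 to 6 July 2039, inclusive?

224

1 February 2038 is a Monday.
That's 521 days from start to end, counting both.
521 = 7 × 74 + 3, so there are 74 full weeks plus 3 extra days.
Each full week contributes 3 days from the set (Tue, Wed, Sat): 74 × 3 = 222.
The 3 extra days are Mon, Tue, Wed — 2 of them qualify.
Total: 222 + 2 = 224.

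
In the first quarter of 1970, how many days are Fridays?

13

Jan 1, 1970 is a Thursday.
That's 90 days from start to end, counting both.
90 = 7 × 12 + 6, so there are 12 full weeks plus 6 extra days.
Each full week contributes one Friday: 12 so far.
The 6 extra days are Thu, Fri, Sat, Sun, Mon, Tue — 1 of them qualifies.
Total: 12 + 1 = 13.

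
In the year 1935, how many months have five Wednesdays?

A month has five Wednesdays exactly when Wednesday falls within its first (length − 28) days.
Jan: 31 days, starts Tue → 5 of Tue, Wed, Thu ✓
Feb: 28 days, starts Fri → 5 of (none)
Mar: 31 days, starts Fri → 5 of Fri, Sat, Sun
Apr: 30 days, starts Mon → 5 of Mon, Tue
May: 31 days, starts Wed → 5 of Wed, Thu, Fri ✓
Jun: 30 days, starts Sat → 5 of Sat, Sun
Jul: 31 days, starts Mon → 5 of Mon, Tue, Wed ✓
Aug: 31 days, starts Thu → 5 of Thu, Fri, Sat
Sep: 30 days, starts Sun → 5 of Sun, Mon
Oct: 31 days, starts Tue → 5 of Tue, Wed, Thu ✓
Nov: 30 days, starts Fri → 5 of Fri, Sat
Dec: 31 days, starts Sun → 5 of Sun, Mon, Tue
Months with five Wednesdays: Jan, May, Jul, Oct.

4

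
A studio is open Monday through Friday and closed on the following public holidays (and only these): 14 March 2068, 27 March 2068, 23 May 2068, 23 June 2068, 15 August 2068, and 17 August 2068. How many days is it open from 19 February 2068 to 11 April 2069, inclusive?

294

19 February 2068 is a Sunday.
That's 418 days from start to end, counting both.
418 = 7 × 59 + 5, so there are 59 full weeks plus 5 extra days.
Each full week contributes 5 weekdays (Mon–Fri): 59 × 5 = 295.
The 5 extra days are Sunday, Monday, Tuesday, Wednesday, Thursday — 4 of them qualify.
Total: 295 + 4 = 299.
Holidays: 14 March 2068 (Wed); 27 March 2068 (Tue); 23 May 2068 (Wed); 23 June 2068 (Sat); 15 August 2068 (Wed); 17 August 2068 (Fri).
5 of the 6 holidays fall on weekdays; the rest are weekends and were already excluded.
Business days: 299 − 5 = 294.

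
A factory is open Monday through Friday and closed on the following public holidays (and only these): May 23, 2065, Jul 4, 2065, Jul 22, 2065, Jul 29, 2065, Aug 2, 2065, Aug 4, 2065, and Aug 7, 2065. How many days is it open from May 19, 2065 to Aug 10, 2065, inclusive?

56

May 19, 2065 is a Tuesday.
That's 84 days from start to end, counting both.
84 = 7 × 12, so the span is exactly 12 full weeks.
Each full week contributes 5 weekdays (Mon–Fri): 12 × 5 = 60.
Total: 60.
Holidays: May 23, 2065 (Sat); Jul 4, 2065 (Sat); Jul 22, 2065 (Wed); Jul 29, 2065 (Wed); Aug 2, 2065 (Sun); Aug 4, 2065 (Tue); Aug 7, 2065 (Fri).
4 of the 7 holidays fall on weekdays; the rest are weekends and were already excluded.
Business days: 60 − 4 = 56.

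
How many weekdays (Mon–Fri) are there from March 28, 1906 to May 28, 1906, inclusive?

March 28, 1906 is a Wednesday.
The range spans 62 days (inclusive of both endpoints).
62 = 7 × 8 + 6, so there are 8 full weeks plus 6 extra days.
Each full week contributes 5 weekdays (Mon–Fri): 8 × 5 = 40.
The 6 extra days are Wednesday, Thursday, Friday, Saturday, Sunday, Monday — 4 of them qualify.
Total: 40 + 4 = 44.

44 weekdays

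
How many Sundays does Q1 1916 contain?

January 1, 1916 is a Saturday.
From January 1, 1916 to March 31, 1916 is 91 days inclusive.
91 = 7 × 13, so the span is exactly 13 full weeks.
Each full week contributes one Sunday: 13 so far.
Total: 13.

13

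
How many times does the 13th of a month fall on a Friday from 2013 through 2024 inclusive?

Friday-the-13ths by year:
2013: Sep, Dec
2014: Jun
2015: Feb, Mar, Nov
2016: May
2017: Jan, Oct
2018: Apr, Jul
2019: Sep, Dec
2020: Mar, Nov
2021: Aug
2022: May
2023: Jan, Oct
2024: Sep, Dec

21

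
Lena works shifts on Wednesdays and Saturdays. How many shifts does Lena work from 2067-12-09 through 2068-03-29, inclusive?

32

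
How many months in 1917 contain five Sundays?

4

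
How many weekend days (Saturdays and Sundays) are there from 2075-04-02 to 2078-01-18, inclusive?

292

2075-04-02 is a Tuesday.
That's 1023 days from start to end, counting both.
1023 = 7 × 146 + 1, so there are 146 full weeks plus 1 extra day.
Each full week contributes 2 weekend days (Sat, Sun): 146 × 2 = 292.
The 1 extra day is Tue — none qualify.
Total: 292 + 0 = 292.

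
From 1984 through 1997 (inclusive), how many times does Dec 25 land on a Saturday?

Day of week of December 25 in each year:
1984: Tue, 1985: Wed, 1986: Thu, 1987: Fri, 1988: Sun, 1989: Mon, 1990: Tue, 1991: Wed, 1992: Fri, 1993: Sat ✓, 1994: Sun, 1995: Mon, 1996: Wed, 1997: Thu
Saturdays: 1993.

1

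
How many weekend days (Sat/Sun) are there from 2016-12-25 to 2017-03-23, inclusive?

2016-12-25 is a Sunday.
That's 89 days from start to end, counting both.
89 = 7 × 12 + 5, so there are 12 full weeks plus 5 extra days.
Each full week contributes 2 weekend days (Sat, Sun): 12 × 2 = 24.
The 5 extra days are Sunday, Monday, Tuesday, Wednesday, Thursday — 1 of them qualifies.
Total: 24 + 1 = 25.

25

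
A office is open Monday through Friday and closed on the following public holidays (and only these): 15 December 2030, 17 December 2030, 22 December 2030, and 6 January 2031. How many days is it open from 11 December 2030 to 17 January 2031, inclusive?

11 December 2030 is a Wednesday.
That's 38 days from start to end, counting both.
38 = 7 × 5 + 3, so there are 5 full weeks plus 3 extra days.
Each full week contributes 5 weekdays (Mon–Fri): 5 × 5 = 25.
The 3 extra days are Wednesday, Thursday, Friday — 3 of them qualify.
Total: 25 + 3 = 28.
Holidays: 15 December 2030 (Sun); 17 December 2030 (Tue); 22 December 2030 (Sun); 6 January 2031 (Mon).
2 of the 4 holidays fall on weekdays; the rest are weekends and were already excluded.
Business days: 28 − 2 = 26.

26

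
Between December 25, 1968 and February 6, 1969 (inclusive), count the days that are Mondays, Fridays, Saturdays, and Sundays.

December 25, 1968 is a Wednesday.
That's 44 days from start to end, counting both.
44 = 7 × 6 + 2, so there are 6 full weeks plus 2 extra days.
Each full week contributes 4 days from the set (Mon, Fri, Sat, Sun): 6 × 4 = 24.
The 2 extra days are Wednesday, Thursday — none qualify.
Total: 24 + 0 = 24.

24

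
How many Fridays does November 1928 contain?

5

1 November 1928 is a Thursday.
From 1 November 1928 to 30 November 1928 is 30 days inclusive.
30 = 7 × 4 + 2, so there are 4 full weeks plus 2 extra days.
Each full week contributes one Friday: 4 so far.
The 2 extra days are Thu, Fri — 1 of them qualifies.
Total: 4 + 1 = 5.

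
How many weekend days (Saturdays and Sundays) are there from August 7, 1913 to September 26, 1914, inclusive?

119

August 7, 1913 is a Thursday.
The range spans 416 days (inclusive of both endpoints).
416 = 7 × 59 + 3, so there are 59 full weeks plus 3 extra days.
Each full week contributes 2 weekend days (Sat, Sun): 59 × 2 = 118.
The 3 extra days are Thursday, Friday, Saturday — 1 of them qualifies.
Total: 118 + 1 = 119.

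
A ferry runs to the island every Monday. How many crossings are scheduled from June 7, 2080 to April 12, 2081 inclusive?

June 7, 2080 is a Friday.
From June 7, 2080 to April 12, 2081 is 310 days inclusive.
310 = 7 × 44 + 2, so there are 44 full weeks plus 2 extra days.
Each full week contributes one Monday: 44 so far.
The 2 extra days are Fri, Sat — none qualify.
Total: 44 + 0 = 44.

44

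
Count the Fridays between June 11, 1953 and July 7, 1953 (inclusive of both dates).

June 11, 1953 is a Thursday.
That's 27 days from start to end, counting both.
27 = 7 × 3 + 6, so there are 3 full weeks plus 6 extra days.
Each full week contributes one Friday: 3 so far.
The 6 extra days are Thu, Fri, Sat, Sun, Mon, Tue — 1 of them qualifies.
Total: 3 + 1 = 4.

4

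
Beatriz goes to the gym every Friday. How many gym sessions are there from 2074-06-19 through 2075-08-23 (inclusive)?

2074-06-19 is a Tuesday.
From 2074-06-19 to 2075-08-23 is 431 days inclusive.
431 = 7 × 61 + 4, so there are 61 full weeks plus 4 extra days.
Each full week contributes one Friday: 61 so far.
The 4 extra days are Tuesday, Wednesday, Thursday, Friday — 1 of them qualifies.
Total: 61 + 1 = 62.

62 Fridays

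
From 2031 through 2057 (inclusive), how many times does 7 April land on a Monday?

4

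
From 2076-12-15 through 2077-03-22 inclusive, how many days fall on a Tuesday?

2076-12-15 is a Tuesday.
The range spans 98 days (inclusive of both endpoints).
98 = 7 × 14, so the span is exactly 14 full weeks.
Each full week contributes one Tuesday: 14 so far.
Total: 14.

14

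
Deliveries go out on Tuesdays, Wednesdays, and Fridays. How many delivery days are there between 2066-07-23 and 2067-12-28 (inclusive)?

225

2066-07-23 is a Friday.
That's 524 days from start to end, counting both.
524 = 7 × 74 + 6, so there are 74 full weeks plus 6 extra days.
Each full week contributes 3 days from the set (Tue, Wed, Fri): 74 × 3 = 222.
The 6 extra days are Friday, Saturday, Sunday, Monday, Tuesday, Wednesday — 3 of them qualify.
Total: 222 + 3 = 225.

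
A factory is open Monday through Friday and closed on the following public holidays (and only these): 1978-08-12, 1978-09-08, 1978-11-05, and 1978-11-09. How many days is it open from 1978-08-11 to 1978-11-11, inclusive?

1978-08-11 is a Friday.
The range spans 93 days (inclusive of both endpoints).
93 = 7 × 13 + 2, so there are 13 full weeks plus 2 extra days.
Each full week contributes 5 weekdays (Mon–Fri): 13 × 5 = 65.
The 2 extra days are Friday, Saturday — 1 of them qualifies.
Total: 65 + 1 = 66.
Holidays: 1978-08-12 (Sat); 1978-09-08 (Fri); 1978-11-05 (Sun); 1978-11-09 (Thu).
2 of the 4 holidays fall on weekdays; the rest are weekends and were already excluded.
Business days: 66 − 2 = 64.

64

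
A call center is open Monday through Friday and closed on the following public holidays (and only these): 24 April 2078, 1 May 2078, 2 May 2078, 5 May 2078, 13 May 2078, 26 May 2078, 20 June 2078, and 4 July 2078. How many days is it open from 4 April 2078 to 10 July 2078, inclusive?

64 working days

4 April 2078 is a Monday.
From 4 April 2078 to 10 July 2078 is 98 days inclusive.
98 = 7 × 14, so the span is exactly 14 full weeks.
Each full week contributes 5 weekdays (Mon–Fri): 14 × 5 = 70.
Total: 70.
Holidays: 24 April 2078 (Sun); 1 May 2078 (Sun); 2 May 2078 (Mon); 5 May 2078 (Thu); 13 May 2078 (Fri); 26 May 2078 (Thu); 20 June 2078 (Mon); 4 July 2078 (Mon).
6 of the 8 holidays fall on weekdays; the rest are weekends and were already excluded.
Business days: 70 − 6 = 64.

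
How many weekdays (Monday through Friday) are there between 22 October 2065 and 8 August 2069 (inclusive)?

22 October 2065 is a Thursday.
The range spans 1387 days (inclusive of both endpoints).
1387 = 7 × 198 + 1, so there are 198 full weeks plus 1 extra day.
Each full week contributes 5 weekdays (Mon–Fri): 198 × 5 = 990.
The 1 extra day is Thursday — 1 of them qualifies.
Total: 990 + 1 = 991.

991 weekdays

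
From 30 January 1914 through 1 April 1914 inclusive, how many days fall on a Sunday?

9 Sundays

30 January 1914 is a Friday.
From 30 January 1914 to 1 April 1914 is 62 days inclusive.
62 = 7 × 8 + 6, so there are 8 full weeks plus 6 extra days.
Each full week contributes one Sunday: 8 so far.
The 6 extra days are Friday, Saturday, Sunday, Monday, Tuesday, Wednesday — 1 of them qualifies.
Total: 8 + 1 = 9.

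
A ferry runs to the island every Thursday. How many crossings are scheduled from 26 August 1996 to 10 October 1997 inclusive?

59

26 August 1996 is a Monday.
From 26 August 1996 to 10 October 1997 is 411 days inclusive.
411 = 7 × 58 + 5, so there are 58 full weeks plus 5 extra days.
Each full week contributes one Thursday: 58 so far.
The 5 extra days are Mon, Tue, Wed, Thu, Fri — 1 of them qualifies.
Total: 58 + 1 = 59.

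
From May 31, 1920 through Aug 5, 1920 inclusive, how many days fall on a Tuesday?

10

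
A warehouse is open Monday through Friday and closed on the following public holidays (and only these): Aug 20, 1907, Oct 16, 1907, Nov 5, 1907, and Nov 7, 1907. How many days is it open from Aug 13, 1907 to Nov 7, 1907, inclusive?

59 business days

Aug 13, 1907 is a Tuesday.
That's 87 days from start to end, counting both.
87 = 7 × 12 + 3, so there are 12 full weeks plus 3 extra days.
Each full week contributes 5 weekdays (Mon–Fri): 12 × 5 = 60.
The 3 extra days are Tuesday, Wednesday, Thursday — 3 of them qualify.
Total: 60 + 3 = 63.
Holidays: Aug 20, 1907 (Tue); Oct 16, 1907 (Wed); Nov 5, 1907 (Tue); Nov 7, 1907 (Thu).
All 4 holidays fall on weekdays, so subtract 4.
Business days: 63 − 4 = 59.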